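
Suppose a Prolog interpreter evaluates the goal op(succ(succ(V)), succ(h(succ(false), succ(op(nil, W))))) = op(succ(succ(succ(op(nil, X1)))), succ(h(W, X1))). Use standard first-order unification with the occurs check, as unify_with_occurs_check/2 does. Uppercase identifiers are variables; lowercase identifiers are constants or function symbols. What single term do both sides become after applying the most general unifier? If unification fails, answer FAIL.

Decompose op/2: succ(succ(V)) = succ(succ(succ(op(nil, X1)))),  succ(h(succ(false), succ(op(nil, W)))) = succ(h(W, X1)).
Decompose succ/1: succ(V) = succ(succ(op(nil, X1))).
Decompose succ/1: V = succ(op(nil, X1)).
Bind V := succ(op(nil, X1)); no other remaining equation mentions V.
Decompose succ/1: h(succ(false), succ(op(nil, W))) = h(W, X1).
Decompose h/2: succ(false) = W,  succ(op(nil, W)) = X1.
Bind W := succ(false); substituting into the remaining equation gives: succ(op(nil, succ(false))) = X1.
Bind X1 := succ(op(nil, succ(false))). Substituting into the earlier binding gives V := succ(op(nil, succ(op(nil, succ(false))))).
Applying the MGU to either side gives op(succ(succ(succ(op(nil, succ(op(nil, succ(false))))))), succ(h(succ(false), succ(op(nil, succ(false)))))).

op(succ(succ(succ(op(nil, succ(op(nil, succ(false))))))), succ(h(succ(false), succ(op(nil, succ(false))))))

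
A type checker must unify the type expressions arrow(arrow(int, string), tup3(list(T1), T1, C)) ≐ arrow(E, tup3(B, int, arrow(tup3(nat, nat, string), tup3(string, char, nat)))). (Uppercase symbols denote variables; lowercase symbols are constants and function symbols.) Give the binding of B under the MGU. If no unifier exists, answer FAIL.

list(int)

Decompose arrow/2: arrow(int, string) ≐ E,  tup3(list(T1), T1, C) ≐ tup3(B, int, arrow(tup3(nat, nat, string), tup3(string, char, nat))).
Bind E := arrow(int, string); no other remaining equation mentions E.
Decompose tup3/3: list(T1) ≐ B,  T1 ≐ int,  C ≐ arrow(tup3(nat, nat, string), tup3(string, char, nat)).
Bind B := list(T1); no other remaining equation mentions B.
Bind T1 := int; no other remaining equation mentions T1. Substituting into the earlier binding gives B := list(int).
Bind C := arrow(tup3(nat, nat, string), tup3(string, char, nat)).
MGU = { E ↦ arrow(int, string), B ↦ list(int), T1 ↦ int, C ↦ arrow(tup3(nat, nat, string), tup3(string, char, nat)) }, so B ↦ list(int).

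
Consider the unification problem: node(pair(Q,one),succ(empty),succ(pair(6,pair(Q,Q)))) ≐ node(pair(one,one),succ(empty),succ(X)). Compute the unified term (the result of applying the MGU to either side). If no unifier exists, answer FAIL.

node(pair(one,one),succ(empty),succ(pair(6,pair(one,one))))

Decompose node/3: pair(Q,one) ≐ pair(one,one),  succ(empty) ≐ succ(empty),  succ(pair(6,pair(Q,Q))) ≐ succ(X).
Decompose pair/2: Q ≐ one,  one ≐ one.
Bind Q := one; substituting into the one remaining equation that mentions Q gives: succ(pair(6,pair(one,one))) ≐ succ(X).
Delete trivial equation one ≐ one.
Delete trivial equation succ(empty) ≐ succ(empty).
Decompose succ/1: pair(6,pair(one,one)) ≐ X.
Bind X := pair(6,pair(one,one)).
Applying the MGU to either side gives node(pair(one,one),succ(empty),succ(pair(6,pair(one,one)))).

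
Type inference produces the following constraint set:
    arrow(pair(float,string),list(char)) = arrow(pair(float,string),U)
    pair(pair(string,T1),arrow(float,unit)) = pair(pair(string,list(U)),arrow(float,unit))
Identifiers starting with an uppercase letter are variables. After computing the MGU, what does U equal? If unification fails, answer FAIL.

list(char)

Decompose arrow/2: pair(float,string) = pair(float,string),  list(char) = U.
Delete trivial equation pair(float,string) = pair(float,string).
Bind U := list(char); substituting into the remaining equation gives: pair(pair(string,T1),arrow(float,unit)) = pair(pair(string,list(list(char))),arrow(float,unit)).
Decompose pair/2: pair(string,T1) = pair(string,list(list(char))),  arrow(float,unit) = arrow(float,unit).
Decompose pair/2: string = string,  T1 = list(list(char)).
Delete trivial equation string = string.
Bind T1 := list(list(char)); no other remaining equation mentions T1.
Delete trivial equation arrow(float,unit) = arrow(float,unit).
MGU = { U -> list(char), T1 -> list(list(char)) }, so U -> list(char).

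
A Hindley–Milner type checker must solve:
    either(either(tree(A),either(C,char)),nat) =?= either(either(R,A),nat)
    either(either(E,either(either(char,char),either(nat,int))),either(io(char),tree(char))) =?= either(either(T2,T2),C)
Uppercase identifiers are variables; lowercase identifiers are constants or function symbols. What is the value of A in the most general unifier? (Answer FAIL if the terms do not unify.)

either(either(io(char),tree(char)),char)

Decompose either/2: either(tree(A),either(C,char)) =?= either(R,A),  nat =?= nat.
Decompose either/2: tree(A) =?= R,  either(C,char) =?= A.
Bind R := tree(A); no other remaining equation mentions R.
Bind A := either(C,char); no other remaining equation mentions A. Substituting into the earlier binding gives R := tree(either(C,char)).
Delete trivial equation nat =?= nat.
Decompose either/2: either(E,either(either(char,char),either(nat,int))) =?= either(T2,T2),  either(io(char),tree(char)) =?= C.
Decompose either/2: E =?= T2,  either(either(char,char),either(nat,int)) =?= T2.
Bind E := T2; no other remaining equation mentions E.
Bind T2 := either(either(char,char),either(nat,int)); no other remaining equation mentions T2. Substituting into the earlier binding gives E := either(either(char,char),either(nat,int)).
Bind C := either(io(char),tree(char)). Substituting into the earlier bindings gives R := tree(either(either(io(char),tree(char)),char)), A := either(either(io(char),tree(char)),char).
MGU = { R := tree(either(either(io(char),tree(char)),char)), A := either(either(io(char),tree(char)),char), E := either(either(char,char),either(nat,int)), T2 := either(either(char,char),either(nat,int)), C := either(io(char),tree(char)) }, so A := either(either(io(char),tree(char)),char).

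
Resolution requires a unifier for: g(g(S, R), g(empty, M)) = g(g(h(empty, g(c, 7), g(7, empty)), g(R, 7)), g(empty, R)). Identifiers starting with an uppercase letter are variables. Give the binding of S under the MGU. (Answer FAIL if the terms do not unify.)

FAIL

Decompose g/2: g(S, R) = g(h(empty, g(c, 7), g(7, empty)), g(R, 7)),  g(empty, M) = g(empty, R).
Decompose g/2: S = h(empty, g(c, 7), g(7, empty)),  R = g(R, 7).
Bind S := h(empty, g(c, 7), g(7, empty)); no other remaining equation mentions S.
Occurs check fails: R occurs in g(R, 7); the equation R = g(R, 7) has no finite solution.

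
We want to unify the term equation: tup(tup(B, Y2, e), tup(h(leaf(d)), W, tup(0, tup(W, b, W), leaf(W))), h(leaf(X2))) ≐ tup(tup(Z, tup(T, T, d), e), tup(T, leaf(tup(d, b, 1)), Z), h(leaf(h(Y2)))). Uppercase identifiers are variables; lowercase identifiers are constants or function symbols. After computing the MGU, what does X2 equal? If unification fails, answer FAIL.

h(tup(h(leaf(d)), h(leaf(d)), d))

Decompose tup/3: tup(B, Y2, e) ≐ tup(Z, tup(T, T, d), e),  tup(h(leaf(d)), W, tup(0, tup(W, b, W), leaf(W))) ≐ tup(T, leaf(tup(d, b, 1)), Z),  h(leaf(X2)) ≐ h(leaf(h(Y2))).
Decompose tup/3: B ≐ Z,  Y2 ≐ tup(T, T, d),  e ≐ e.
Bind B := Z; no other remaining equation mentions B.
Bind Y2 := tup(T, T, d); substituting into the one remaining equation that mentions Y2 gives: h(leaf(X2)) ≐ h(leaf(h(tup(T, T, d)))).
Delete trivial equation e ≐ e.
Decompose tup/3: h(leaf(d)) ≐ T,  W ≐ leaf(tup(d, b, 1)),  tup(0, tup(W, b, W), leaf(W)) ≐ Z.
Bind T := h(leaf(d)); substituting into the one remaining equation that mentions T gives: h(leaf(X2)) ≐ h(leaf(h(tup(h(leaf(d)), h(leaf(d)), d)))). Substituting into the earlier binding gives Y2 := tup(h(leaf(d)), h(leaf(d)), d).
Bind W := leaf(tup(d, b, 1)); substituting into the one remaining equation that mentions W gives: tup(0, tup(leaf(tup(d, b, 1)), b, leaf(tup(d, b, 1))), leaf(leaf(tup(d, b, 1)))) ≐ Z.
Bind Z := tup(0, tup(leaf(tup(d, b, 1)), b, leaf(tup(d, b, 1))), leaf(leaf(tup(d, b, 1)))); no other remaining equation mentions Z. Substituting into the earlier binding gives B := tup(0, tup(leaf(tup(d, b, 1)), b, leaf(tup(d, b, 1))), leaf(leaf(tup(d, b, 1)))).
Decompose h/1: leaf(X2) ≐ leaf(h(tup(h(leaf(d)), h(leaf(d)), d))).
Decompose leaf/1: X2 ≐ h(tup(h(leaf(d)), h(leaf(d)), d)).
Bind X2 := h(tup(h(leaf(d)), h(leaf(d)), d)).
MGU = { B -> tup(0, tup(leaf(tup(d, b, 1)), b, leaf(tup(d, b, 1))), leaf(leaf(tup(d, b, 1)))), Y2 -> tup(h(leaf(d)), h(leaf(d)), d), T -> h(leaf(d)), W -> leaf(tup(d, b, 1)), Z -> tup(0, tup(leaf(tup(d, b, 1)), b, leaf(tup(d, b, 1))), leaf(leaf(tup(d, b, 1)))), X2 -> h(tup(h(leaf(d)), h(leaf(d)), d)) }, so X2 -> h(tup(h(leaf(d)), h(leaf(d)), d)).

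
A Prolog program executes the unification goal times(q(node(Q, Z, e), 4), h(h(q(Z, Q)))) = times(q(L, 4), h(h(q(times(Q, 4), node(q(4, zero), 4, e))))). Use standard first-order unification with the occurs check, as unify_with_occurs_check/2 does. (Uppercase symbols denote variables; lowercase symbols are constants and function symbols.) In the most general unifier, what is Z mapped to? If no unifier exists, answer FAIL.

times(node(q(4, zero), 4, e), 4)

Decompose times/2: q(node(Q, Z, e), 4) = q(L, 4),  h(h(q(Z, Q))) = h(h(q(times(Q, 4), node(q(4, zero), 4, e)))).
Decompose q/2: node(Q, Z, e) = L,  4 = 4.
Bind L := node(Q, Z, e); no other remaining equation mentions L.
Delete trivial equation 4 = 4.
Decompose h/1: h(q(Z, Q)) = h(q(times(Q, 4), node(q(4, zero), 4, e))).
Decompose h/1: q(Z, Q) = q(times(Q, 4), node(q(4, zero), 4, e)).
Decompose q/2: Z = times(Q, 4),  Q = node(q(4, zero), 4, e).
Bind Z := times(Q, 4); no other remaining equation mentions Z. Substituting into the earlier binding gives L := node(Q, times(Q, 4), e).
Bind Q := node(q(4, zero), 4, e). Substituting into the earlier bindings gives L := node(node(q(4, zero), 4, e), times(node(q(4, zero), 4, e), 4), e), Z := times(node(q(4, zero), 4, e), 4).
MGU = { L = node(node(q(4, zero), 4, e), times(node(q(4, zero), 4, e), 4), e), Z = times(node(q(4, zero), 4, e), 4), Q = node(q(4, zero), 4, e) }, so Z = times(node(q(4, zero), 4, e), 4).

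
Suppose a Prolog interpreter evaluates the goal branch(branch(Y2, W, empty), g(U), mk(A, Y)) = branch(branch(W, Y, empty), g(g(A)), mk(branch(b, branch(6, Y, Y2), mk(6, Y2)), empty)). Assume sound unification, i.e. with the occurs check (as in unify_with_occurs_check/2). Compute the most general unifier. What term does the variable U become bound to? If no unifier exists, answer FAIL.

g(branch(b, branch(6, empty, empty), mk(6, empty)))

Decompose branch/3: branch(Y2, W, empty) = branch(W, Y, empty),  g(U) = g(g(A)),  mk(A, Y) = mk(branch(b, branch(6, Y, Y2), mk(6, Y2)), empty).
Decompose branch/3: Y2 = W,  W = Y,  empty = empty.
Bind Y2 := W; substituting into the one remaining equation that mentions Y2 gives: mk(A, Y) = mk(branch(b, branch(6, Y, W), mk(6, W)), empty).
Bind W := Y; substituting into the one remaining equation that mentions W gives: mk(A, Y) = mk(branch(b, branch(6, Y, Y), mk(6, Y)), empty). Substituting into the earlier binding gives Y2 := Y.
Delete trivial equation empty = empty.
Decompose g/1: U = g(A).
Bind U := g(A); no other remaining equation mentions U.
Decompose mk/2: A = branch(b, branch(6, Y, Y), mk(6, Y)),  Y = empty.
Bind A := branch(b, branch(6, Y, Y), mk(6, Y)); no other remaining equation mentions A. Substituting into the earlier binding gives U := g(branch(b, branch(6, Y, Y), mk(6, Y))).
Bind Y := empty. Substituting into the earlier bindings gives Y2 := empty, W := empty, U := g(branch(b, branch(6, empty, empty), mk(6, empty))), A := branch(b, branch(6, empty, empty), mk(6, empty)).
MGU = { Y2 ↦ empty, W ↦ empty, U ↦ g(branch(b, branch(6, empty, empty), mk(6, empty))), A ↦ branch(b, branch(6, empty, empty), mk(6, empty)), Y ↦ empty }, so U ↦ g(branch(b, branch(6, empty, empty), mk(6, empty))).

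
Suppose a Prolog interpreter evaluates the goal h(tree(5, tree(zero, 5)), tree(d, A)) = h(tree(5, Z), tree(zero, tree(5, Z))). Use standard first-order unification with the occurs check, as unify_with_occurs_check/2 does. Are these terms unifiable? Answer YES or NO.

Decompose h/2: tree(5, tree(zero, 5)) = tree(5, Z),  tree(d, A) = tree(zero, tree(5, Z)).
Decompose tree/2: 5 = 5,  tree(zero, 5) = Z.
Delete trivial equation 5 = 5.
Bind Z := tree(zero, 5); substituting into the remaining equation gives: tree(d, A) = tree(zero, tree(5, tree(zero, 5))).
Decompose tree/2: d = zero,  A = tree(5, tree(zero, 5)).
Clash: constants d and zero differ; no unifier exists.

NO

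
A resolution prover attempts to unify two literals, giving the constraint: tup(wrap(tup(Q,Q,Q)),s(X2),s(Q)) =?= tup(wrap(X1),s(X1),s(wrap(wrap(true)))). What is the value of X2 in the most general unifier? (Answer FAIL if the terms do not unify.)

Decompose tup/3: wrap(tup(Q,Q,Q)) =?= wrap(X1),  s(X2) =?= s(X1),  s(Q) =?= s(wrap(wrap(true))).
Decompose wrap/1: tup(Q,Q,Q) =?= X1.
Bind X1 := tup(Q,Q,Q); substituting into the one remaining equation that mentions X1 gives: s(X2) =?= s(tup(Q,Q,Q)).
Decompose s/1: X2 =?= tup(Q,Q,Q).
Bind X2 := tup(Q,Q,Q); no other remaining equation mentions X2.
Decompose s/1: Q =?= wrap(wrap(true)).
Bind Q := wrap(wrap(true)). Substituting into the earlier bindings gives X1 := tup(wrap(wrap(true)),wrap(wrap(true)),wrap(wrap(true))), X2 := tup(wrap(wrap(true)),wrap(wrap(true)),wrap(wrap(true))).
MGU = { X1 -> tup(wrap(wrap(true)),wrap(wrap(true)),wrap(wrap(true))), X2 -> tup(wrap(wrap(true)),wrap(wrap(true)),wrap(wrap(true))), Q -> wrap(wrap(true)) }, so X2 -> tup(wrap(wrap(true)),wrap(wrap(true)),wrap(wrap(true))).

tup(wrap(wrap(true)),wrap(wrap(true)),wrap(wrap(true)))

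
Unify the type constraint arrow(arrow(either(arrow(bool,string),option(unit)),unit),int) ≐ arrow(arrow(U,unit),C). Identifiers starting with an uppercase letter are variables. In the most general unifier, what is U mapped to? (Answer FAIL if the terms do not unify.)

either(arrow(bool,string),option(unit))

Decompose arrow/2: arrow(either(arrow(bool,string),option(unit)),unit) ≐ arrow(U,unit),  int ≐ C.
Decompose arrow/2: either(arrow(bool,string),option(unit)) ≐ U,  unit ≐ unit.
Bind U := either(arrow(bool,string),option(unit)); no other remaining equation mentions U.
Delete trivial equation unit ≐ unit.
Bind C := int.
MGU = { U ↦ either(arrow(bool,string),option(unit)), C ↦ int }, so U ↦ either(arrow(bool,string),option(unit)).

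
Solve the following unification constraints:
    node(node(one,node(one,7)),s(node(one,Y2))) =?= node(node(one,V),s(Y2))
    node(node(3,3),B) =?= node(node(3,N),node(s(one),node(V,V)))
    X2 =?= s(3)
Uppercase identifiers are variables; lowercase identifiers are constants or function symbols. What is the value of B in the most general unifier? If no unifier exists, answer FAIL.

Decompose node/2: node(one,node(one,7)) =?= node(one,V),  s(node(one,Y2)) =?= s(Y2).
Decompose node/2: one =?= one,  node(one,7) =?= V.
Delete trivial equation one =?= one.
Bind V := node(one,7); substituting into the one remaining equation that mentions V gives: node(node(3,3),B) =?= node(node(3,N),node(s(one),node(node(one,7),node(one,7)))).
Decompose s/1: node(one,Y2) =?= Y2.
Occurs check fails: Y2 occurs in node(one,Y2); the equation Y2 =?= node(one,Y2) has no finite solution.

FAIL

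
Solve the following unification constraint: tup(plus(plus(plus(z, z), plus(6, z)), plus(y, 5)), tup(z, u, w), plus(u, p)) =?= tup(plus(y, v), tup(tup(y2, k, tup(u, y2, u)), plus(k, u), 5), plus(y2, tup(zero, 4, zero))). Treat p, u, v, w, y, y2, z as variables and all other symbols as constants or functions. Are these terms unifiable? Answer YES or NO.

NO

Decompose tup/3: plus(plus(plus(z, z), plus(6, z)), plus(y, 5)) =?= plus(y, v),  tup(z, u, w) =?= tup(tup(y2, k, tup(u, y2, u)), plus(k, u), 5),  plus(u, p) =?= plus(y2, tup(zero, 4, zero)).
Decompose plus/2: plus(plus(z, z), plus(6, z)) =?= y,  plus(y, 5) =?= v.
Bind y := plus(plus(z, z), plus(6, z)); substituting into the one remaining equation that mentions y gives: plus(plus(plus(z, z), plus(6, z)), 5) =?= v.
Bind v := plus(plus(plus(z, z), plus(6, z)), 5); no other remaining equation mentions v.
Decompose tup/3: z =?= tup(y2, k, tup(u, y2, u)),  u =?= plus(k, u),  w =?= 5.
Bind z := tup(y2, k, tup(u, y2, u)); no other remaining equation mentions z. Substituting into the earlier bindings gives y := plus(plus(tup(y2, k, tup(u, y2, u)), tup(y2, k, tup(u, y2, u))), plus(6, tup(y2, k, tup(u, y2, u)))), v := plus(plus(plus(tup(y2, k, tup(u, y2, u)), tup(y2, k, tup(u, y2, u))), plus(6, tup(y2, k, tup(u, y2, u)))), 5).
Occurs check fails: u occurs in plus(k, u); the equation u =?= plus(k, u) has no finite solution.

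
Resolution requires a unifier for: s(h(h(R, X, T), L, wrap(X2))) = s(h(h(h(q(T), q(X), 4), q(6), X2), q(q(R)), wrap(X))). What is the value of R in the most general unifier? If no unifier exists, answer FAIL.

Decompose s/1: h(h(R, X, T), L, wrap(X2)) = h(h(h(q(T), q(X), 4), q(6), X2), q(q(R)), wrap(X)).
Decompose h/3: h(R, X, T) = h(h(q(T), q(X), 4), q(6), X2),  L = q(q(R)),  wrap(X2) = wrap(X).
Decompose h/3: R = h(q(T), q(X), 4),  X = q(6),  T = X2.
Bind R := h(q(T), q(X), 4); substituting into the one remaining equation that mentions R gives: L = q(q(h(q(T), q(X), 4))).
Bind X := q(6); substituting into the 2 remaining equations that mention X gives: L = q(q(h(q(T), q(q(6)), 4))),  wrap(X2) = wrap(q(6)). Substituting into the earlier binding gives R := h(q(T), q(q(6)), 4).
Bind T := X2; substituting into the one remaining equation that mentions T gives: L = q(q(h(q(X2), q(q(6)), 4))). Substituting into the earlier binding gives R := h(q(X2), q(q(6)), 4).
Bind L := q(q(h(q(X2), q(q(6)), 4))); no other remaining equation mentions L.
Decompose wrap/1: X2 = q(6).
Bind X2 := q(6). Substituting into the earlier bindings gives R := h(q(q(6)), q(q(6)), 4), T := q(6), L := q(q(h(q(q(6)), q(q(6)), 4))).
MGU = { R ↦ h(q(q(6)), q(q(6)), 4), X ↦ q(6), T ↦ q(6), L ↦ q(q(h(q(q(6)), q(q(6)), 4))), X2 ↦ q(6) }, so R ↦ h(q(q(6)), q(q(6)), 4).

h(q(q(6)), q(q(6)), 4)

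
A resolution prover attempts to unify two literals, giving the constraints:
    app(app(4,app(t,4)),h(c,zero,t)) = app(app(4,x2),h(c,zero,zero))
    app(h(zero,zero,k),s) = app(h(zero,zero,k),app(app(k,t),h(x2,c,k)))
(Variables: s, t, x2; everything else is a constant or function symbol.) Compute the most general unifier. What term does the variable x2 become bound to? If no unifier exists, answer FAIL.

Decompose app/2: app(4,app(t,4)) = app(4,x2),  h(c,zero,t) = h(c,zero,zero).
Decompose app/2: 4 = 4,  app(t,4) = x2.
Delete trivial equation 4 = 4.
Bind x2 := app(t,4); substituting into the one remaining equation that mentions x2 gives: app(h(zero,zero,k),s) = app(h(zero,zero,k),app(app(k,t),h(app(t,4),c,k))).
Decompose h/3: c = c,  zero = zero,  t = zero.
Delete trivial equation c = c.
Delete trivial equation zero = zero.
Bind t := zero; substituting into the remaining equation gives: app(h(zero,zero,k),s) = app(h(zero,zero,k),app(app(k,zero),h(app(zero,4),c,k))). Substituting into the earlier binding gives x2 := app(zero,4).
Decompose app/2: h(zero,zero,k) = h(zero,zero,k),  s = app(app(k,zero),h(app(zero,4),c,k)).
Delete trivial equation h(zero,zero,k) = h(zero,zero,k).
Bind s := app(app(k,zero),h(app(zero,4),c,k)).
MGU = { x2 := app(zero,4), t := zero, s := app(app(k,zero),h(app(zero,4),c,k)) }, so x2 := app(zero,4).

app(zero,4)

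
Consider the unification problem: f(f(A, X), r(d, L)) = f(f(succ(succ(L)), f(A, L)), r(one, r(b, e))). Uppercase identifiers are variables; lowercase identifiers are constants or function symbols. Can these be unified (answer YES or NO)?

Decompose f/2: f(A, X) = f(succ(succ(L)), f(A, L)),  r(d, L) = r(one, r(b, e)).
Decompose f/2: A = succ(succ(L)),  X = f(A, L).
Bind A := succ(succ(L)); substituting into the one remaining equation that mentions A gives: X = f(succ(succ(L)), L).
Bind X := f(succ(succ(L)), L); no other remaining equation mentions X.
Decompose r/2: d = one,  L = r(b, e).
Clash: constants d and one differ; no unifier exists.

NO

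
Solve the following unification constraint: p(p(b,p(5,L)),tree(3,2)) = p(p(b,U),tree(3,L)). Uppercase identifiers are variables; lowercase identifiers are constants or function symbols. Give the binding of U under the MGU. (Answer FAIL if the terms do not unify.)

Decompose p/2: p(b,p(5,L)) = p(b,U),  tree(3,2) = tree(3,L).
Decompose p/2: b = b,  p(5,L) = U.
Delete trivial equation b = b.
Bind U := p(5,L); no other remaining equation mentions U.
Decompose tree/2: 3 = 3,  2 = L.
Delete trivial equation 3 = 3.
Bind L := 2. Substituting into the earlier binding gives U := p(5,2).
MGU = { U ↦ p(5,2), L ↦ 2 }, so U ↦ p(5,2).

p(5,2)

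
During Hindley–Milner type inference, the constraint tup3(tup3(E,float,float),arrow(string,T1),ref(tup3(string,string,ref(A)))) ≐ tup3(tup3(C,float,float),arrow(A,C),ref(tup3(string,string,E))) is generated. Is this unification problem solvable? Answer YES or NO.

Decompose tup3/3: tup3(E,float,float) ≐ tup3(C,float,float),  arrow(string,T1) ≐ arrow(A,C),  ref(tup3(string,string,ref(A))) ≐ ref(tup3(string,string,E)).
Decompose tup3/3: E ≐ C,  float ≐ float,  float ≐ float.
Bind E := C; substituting into the one remaining equation that mentions E gives: ref(tup3(string,string,ref(A))) ≐ ref(tup3(string,string,C)).
Delete trivial equation float ≐ float.
Delete trivial equation float ≐ float.
Decompose arrow/2: string ≐ A,  T1 ≐ C.
Bind A := string; substituting into the one remaining equation that mentions A gives: ref(tup3(string,string,ref(string))) ≐ ref(tup3(string,string,C)).
Bind T1 := C; no other remaining equation mentions T1.
Decompose ref/1: tup3(string,string,ref(string)) ≐ tup3(string,string,C).
Decompose tup3/3: string ≐ string,  string ≐ string,  ref(string) ≐ C.
Delete trivial equation string ≐ string.
Delete trivial equation string ≐ string.
Bind C := ref(string). Substituting into the earlier bindings gives E := ref(string), T1 := ref(string).
No equations remain and no clash or occurs-check failure arose, so a unifier exists.

YES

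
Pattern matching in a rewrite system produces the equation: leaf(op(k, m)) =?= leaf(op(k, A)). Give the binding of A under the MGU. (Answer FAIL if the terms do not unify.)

Decompose leaf/1: op(k, m) =?= op(k, A).
Decompose op/2: k =?= k,  m =?= A.
Delete trivial equation k =?= k.
Bind A := m.
MGU = { A := m }, so A := m.

m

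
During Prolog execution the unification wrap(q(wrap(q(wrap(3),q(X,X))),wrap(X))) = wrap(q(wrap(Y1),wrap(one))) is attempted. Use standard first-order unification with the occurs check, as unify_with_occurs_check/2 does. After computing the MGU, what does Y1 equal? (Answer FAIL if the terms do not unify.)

Decompose wrap/1: q(wrap(q(wrap(3),q(X,X))),wrap(X)) = q(wrap(Y1),wrap(one)).
Decompose q/2: wrap(q(wrap(3),q(X,X))) = wrap(Y1),  wrap(X) = wrap(one).
Decompose wrap/1: q(wrap(3),q(X,X)) = Y1.
Bind Y1 := q(wrap(3),q(X,X)); no other remaining equation mentions Y1.
Decompose wrap/1: X = one.
Bind X := one. Substituting into the earlier binding gives Y1 := q(wrap(3),q(one,one)).
MGU = { Y1 ↦ q(wrap(3),q(one,one)), X ↦ one }, so Y1 ↦ q(wrap(3),q(one,one)).

q(wrap(3),q(one,one))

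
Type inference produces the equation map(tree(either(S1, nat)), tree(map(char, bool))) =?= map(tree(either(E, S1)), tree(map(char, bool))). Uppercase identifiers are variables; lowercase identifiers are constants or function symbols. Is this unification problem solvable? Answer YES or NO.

YES

Decompose map/2: tree(either(S1, nat)) =?= tree(either(E, S1)),  tree(map(char, bool)) =?= tree(map(char, bool)).
Decompose tree/1: either(S1, nat) =?= either(E, S1).
Decompose either/2: S1 =?= E,  nat =?= S1.
Bind S1 := E; substituting into the one remaining equation that mentions S1 gives: nat =?= E.
Bind E := nat; no other remaining equation mentions E. Substituting into the earlier binding gives S1 := nat.
Delete trivial equation tree(map(char, bool)) =?= tree(map(char, bool)).
No equations remain and no clash or occurs-check failure arose, so a unifier exists.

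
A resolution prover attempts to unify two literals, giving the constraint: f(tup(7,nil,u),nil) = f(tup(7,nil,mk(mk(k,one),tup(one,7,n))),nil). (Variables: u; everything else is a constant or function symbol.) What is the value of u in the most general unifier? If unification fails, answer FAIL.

mk(mk(k,one),tup(one,7,n))

Decompose f/2: tup(7,nil,u) = tup(7,nil,mk(mk(k,one),tup(one,7,n))),  nil = nil.
Decompose tup/3: 7 = 7,  nil = nil,  u = mk(mk(k,one),tup(one,7,n)).
Delete trivial equation 7 = 7.
Delete trivial equation nil = nil.
Bind u := mk(mk(k,one),tup(one,7,n)); no other remaining equation mentions u.
Delete trivial equation nil = nil.
MGU = { u ↦ mk(mk(k,one),tup(one,7,n)) }, so u ↦ mk(mk(k,one),tup(one,7,n)).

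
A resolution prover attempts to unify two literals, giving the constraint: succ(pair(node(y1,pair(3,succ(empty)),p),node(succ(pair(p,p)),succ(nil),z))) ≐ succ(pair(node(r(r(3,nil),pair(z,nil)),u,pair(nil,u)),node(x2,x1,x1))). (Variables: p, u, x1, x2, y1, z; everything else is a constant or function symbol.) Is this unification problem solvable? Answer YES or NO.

YES

Decompose succ/1: pair(node(y1,pair(3,succ(empty)),p),node(succ(pair(p,p)),succ(nil),z)) ≐ pair(node(r(r(3,nil),pair(z,nil)),u,pair(nil,u)),node(x2,x1,x1)).
Decompose pair/2: node(y1,pair(3,succ(empty)),p) ≐ node(r(r(3,nil),pair(z,nil)),u,pair(nil,u)),  node(succ(pair(p,p)),succ(nil),z) ≐ node(x2,x1,x1).
Decompose node/3: y1 ≐ r(r(3,nil),pair(z,nil)),  pair(3,succ(empty)) ≐ u,  p ≐ pair(nil,u).
Bind y1 := r(r(3,nil),pair(z,nil)); no other remaining equation mentions y1.
Bind u := pair(3,succ(empty)); substituting into the one remaining equation that mentions u gives: p ≐ pair(nil,pair(3,succ(empty))).
Bind p := pair(nil,pair(3,succ(empty))); substituting into the remaining equation gives: node(succ(pair(pair(nil,pair(3,succ(empty))),pair(nil,pair(3,succ(empty))))),succ(nil),z) ≐ node(x2,x1,x1).
Decompose node/3: succ(pair(pair(nil,pair(3,succ(empty))),pair(nil,pair(3,succ(empty))))) ≐ x2,  succ(nil) ≐ x1,  z ≐ x1.
Bind x2 := succ(pair(pair(nil,pair(3,succ(empty))),pair(nil,pair(3,succ(empty))))); no other remaining equation mentions x2.
Bind x1 := succ(nil); substituting into the remaining equation gives: z ≐ succ(nil).
Bind z := succ(nil). Substituting into the earlier binding gives y1 := r(r(3,nil),pair(succ(nil),nil)).
No equations remain and no clash or occurs-check failure arose, so a unifier exists.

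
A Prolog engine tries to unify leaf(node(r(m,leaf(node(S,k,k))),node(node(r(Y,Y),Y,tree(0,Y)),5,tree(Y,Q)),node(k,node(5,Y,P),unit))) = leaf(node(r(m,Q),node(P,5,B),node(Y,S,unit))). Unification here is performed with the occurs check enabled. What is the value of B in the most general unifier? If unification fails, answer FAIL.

tree(k,leaf(node(node(5,k,node(r(k,k),k,tree(0,k))),k,k)))

Decompose leaf/1: node(r(m,leaf(node(S,k,k))),node(node(r(Y,Y),Y,tree(0,Y)),5,tree(Y,Q)),node(k,node(5,Y,P),unit)) = node(r(m,Q),node(P,5,B),node(Y,S,unit)).
Decompose node/3: r(m,leaf(node(S,k,k))) = r(m,Q),  node(node(r(Y,Y),Y,tree(0,Y)),5,tree(Y,Q)) = node(P,5,B),  node(k,node(5,Y,P),unit) = node(Y,S,unit).
Decompose r/2: m = m,  leaf(node(S,k,k)) = Q.
Delete trivial equation m = m.
Bind Q := leaf(node(S,k,k)); substituting into the one remaining equation that mentions Q gives: node(node(r(Y,Y),Y,tree(0,Y)),5,tree(Y,leaf(node(S,k,k)))) = node(P,5,B).
Decompose node/3: node(r(Y,Y),Y,tree(0,Y)) = P,  5 = 5,  tree(Y,leaf(node(S,k,k))) = B.
Bind P := node(r(Y,Y),Y,tree(0,Y)); substituting into the one remaining equation that mentions P gives: node(k,node(5,Y,node(r(Y,Y),Y,tree(0,Y))),unit) = node(Y,S,unit).
Delete trivial equation 5 = 5.
Bind B := tree(Y,leaf(node(S,k,k))); no other remaining equation mentions B.
Decompose node/3: k = Y,  node(5,Y,node(r(Y,Y),Y,tree(0,Y))) = S,  unit = unit.
Bind Y := k; substituting into the one remaining equation that mentions Y gives: node(5,k,node(r(k,k),k,tree(0,k))) = S. Substituting into the earlier bindings gives P := node(r(k,k),k,tree(0,k)), B := tree(k,leaf(node(S,k,k))).
Bind S := node(5,k,node(r(k,k),k,tree(0,k))); no other remaining equation mentions S. Substituting into the earlier bindings gives Q := leaf(node(node(5,k,node(r(k,k),k,tree(0,k))),k,k)), B := tree(k,leaf(node(node(5,k,node(r(k,k),k,tree(0,k))),k,k))).
Delete trivial equation unit = unit.
MGU = { Q = leaf(node(node(5,k,node(r(k,k),k,tree(0,k))),k,k)), P = node(r(k,k),k,tree(0,k)), B = tree(k,leaf(node(node(5,k,node(r(k,k),k,tree(0,k))),k,k))), Y = k, S = node(5,k,node(r(k,k),k,tree(0,k))) }, so B = tree(k,leaf(node(node(5,k,node(r(k,k),k,tree(0,k))),k,k))).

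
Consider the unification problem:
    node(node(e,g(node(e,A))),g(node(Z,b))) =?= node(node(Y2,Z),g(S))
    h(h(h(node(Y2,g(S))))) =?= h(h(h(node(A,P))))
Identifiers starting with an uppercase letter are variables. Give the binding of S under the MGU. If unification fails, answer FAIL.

node(g(node(e,e)),b)

Decompose node/2: node(e,g(node(e,A))) =?= node(Y2,Z),  g(node(Z,b)) =?= g(S).
Decompose node/2: e =?= Y2,  g(node(e,A)) =?= Z.
Bind Y2 := e; substituting into the one remaining equation that mentions Y2 gives: h(h(h(node(e,g(S))))) =?= h(h(h(node(A,P)))).
Bind Z := g(node(e,A)); substituting into the one remaining equation that mentions Z gives: g(node(g(node(e,A)),b)) =?= g(S).
Decompose g/1: node(g(node(e,A)),b) =?= S.
Bind S := node(g(node(e,A)),b); substituting into the remaining equation gives: h(h(h(node(e,g(node(g(node(e,A)),b)))))) =?= h(h(h(node(A,P)))).
Decompose h/1: h(h(node(e,g(node(g(node(e,A)),b))))) =?= h(h(node(A,P))).
Decompose h/1: h(node(e,g(node(g(node(e,A)),b)))) =?= h(node(A,P)).
Decompose h/1: node(e,g(node(g(node(e,A)),b))) =?= node(A,P).
Decompose node/2: e =?= A,  g(node(g(node(e,A)),b)) =?= P.
Bind A := e; substituting into the remaining equation gives: g(node(g(node(e,e)),b)) =?= P. Substituting into the earlier bindings gives Z := g(node(e,e)), S := node(g(node(e,e)),b).
Bind P := g(node(g(node(e,e)),b)).
MGU = { Y2 := e, Z := g(node(e,e)), S := node(g(node(e,e)),b), A := e, P := g(node(g(node(e,e)),b)) }, so S := node(g(node(e,e)),b).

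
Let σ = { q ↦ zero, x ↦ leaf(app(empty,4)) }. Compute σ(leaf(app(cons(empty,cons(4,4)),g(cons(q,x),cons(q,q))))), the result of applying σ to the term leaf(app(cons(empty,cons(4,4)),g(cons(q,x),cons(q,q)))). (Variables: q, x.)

Replace each occurrence of q with zero.
Replace each occurrence of x with leaf(app(empty,4)).
Result: leaf(app(cons(empty,cons(4,4)),g(cons(zero,leaf(app(empty,4))),cons(zero,zero)))).

leaf(app(cons(empty,cons(4,4)),g(cons(zero,leaf(app(empty,4))),cons(zero,zero))))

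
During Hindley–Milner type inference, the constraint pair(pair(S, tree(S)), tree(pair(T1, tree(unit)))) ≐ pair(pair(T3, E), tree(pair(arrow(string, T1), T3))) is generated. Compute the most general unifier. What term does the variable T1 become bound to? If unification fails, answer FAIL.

FAIL

Decompose pair/2: pair(S, tree(S)) ≐ pair(T3, E),  tree(pair(T1, tree(unit))) ≐ tree(pair(arrow(string, T1), T3)).
Decompose pair/2: S ≐ T3,  tree(S) ≐ E.
Bind S := T3; substituting into the one remaining equation that mentions S gives: tree(T3) ≐ E.
Bind E := tree(T3); no other remaining equation mentions E.
Decompose tree/1: pair(T1, tree(unit)) ≐ pair(arrow(string, T1), T3).
Decompose pair/2: T1 ≐ arrow(string, T1),  tree(unit) ≐ T3.
Occurs check fails: T1 occurs in arrow(string, T1); the equation T1 ≐ arrow(string, T1) has no finite solution.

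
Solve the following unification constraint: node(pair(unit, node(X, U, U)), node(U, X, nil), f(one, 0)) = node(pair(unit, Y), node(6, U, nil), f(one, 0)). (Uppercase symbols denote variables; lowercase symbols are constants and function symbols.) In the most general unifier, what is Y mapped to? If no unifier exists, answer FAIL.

Decompose node/3: pair(unit, node(X, U, U)) = pair(unit, Y),  node(U, X, nil) = node(6, U, nil),  f(one, 0) = f(one, 0).
Decompose pair/2: unit = unit,  node(X, U, U) = Y.
Delete trivial equation unit = unit.
Bind Y := node(X, U, U); no other remaining equation mentions Y.
Decompose node/3: U = 6,  X = U,  nil = nil.
Bind U := 6; substituting into the one remaining equation that mentions U gives: X = 6. Substituting into the earlier binding gives Y := node(X, 6, 6).
Bind X := 6; no other remaining equation mentions X. Substituting into the earlier binding gives Y := node(6, 6, 6).
Delete trivial equation nil = nil.
Delete trivial equation f(one, 0) = f(one, 0).
MGU = { Y ↦ node(6, 6, 6), U ↦ 6, X ↦ 6 }, so Y ↦ node(6, 6, 6).

node(6, 6, 6)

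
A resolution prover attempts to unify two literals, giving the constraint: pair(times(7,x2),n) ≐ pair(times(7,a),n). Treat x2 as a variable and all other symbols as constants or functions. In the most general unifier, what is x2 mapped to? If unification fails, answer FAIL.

a

Decompose pair/2: times(7,x2) ≐ times(7,a),  n ≐ n.
Decompose times/2: 7 ≐ 7,  x2 ≐ a.
Delete trivial equation 7 ≐ 7.
Bind x2 := a; no other remaining equation mentions x2.
Delete trivial equation n ≐ n.
MGU = { x2 := a }, so x2 := a.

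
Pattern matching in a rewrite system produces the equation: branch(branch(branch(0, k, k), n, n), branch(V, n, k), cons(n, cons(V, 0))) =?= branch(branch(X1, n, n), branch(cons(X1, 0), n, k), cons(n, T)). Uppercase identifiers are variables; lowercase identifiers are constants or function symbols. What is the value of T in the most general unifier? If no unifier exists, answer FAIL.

cons(cons(branch(0, k, k), 0), 0)

Decompose branch/3: branch(branch(0, k, k), n, n) =?= branch(X1, n, n),  branch(V, n, k) =?= branch(cons(X1, 0), n, k),  cons(n, cons(V, 0)) =?= cons(n, T).
Decompose branch/3: branch(0, k, k) =?= X1,  n =?= n,  n =?= n.
Bind X1 := branch(0, k, k); substituting into the one remaining equation that mentions X1 gives: branch(V, n, k) =?= branch(cons(branch(0, k, k), 0), n, k).
Delete trivial equation n =?= n.
Delete trivial equation n =?= n.
Decompose branch/3: V =?= cons(branch(0, k, k), 0),  n =?= n,  k =?= k.
Bind V := cons(branch(0, k, k), 0); substituting into the one remaining equation that mentions V gives: cons(n, cons(cons(branch(0, k, k), 0), 0)) =?= cons(n, T).
Delete trivial equation n =?= n.
Delete trivial equation k =?= k.
Decompose cons/2: n =?= n,  cons(cons(branch(0, k, k), 0), 0) =?= T.
Delete trivial equation n =?= n.
Bind T := cons(cons(branch(0, k, k), 0), 0).
MGU = { X1 -> branch(0, k, k), V -> cons(branch(0, k, k), 0), T -> cons(cons(branch(0, k, k), 0), 0) }, so T -> cons(cons(branch(0, k, k), 0), 0).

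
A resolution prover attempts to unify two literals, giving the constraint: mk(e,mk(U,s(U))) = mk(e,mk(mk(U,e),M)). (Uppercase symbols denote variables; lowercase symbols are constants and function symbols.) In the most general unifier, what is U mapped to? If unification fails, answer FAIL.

FAIL

Decompose mk/2: e = e,  mk(U,s(U)) = mk(mk(U,e),M).
Delete trivial equation e = e.
Decompose mk/2: U = mk(U,e),  s(U) = M.
Occurs check fails: U occurs in mk(U,e); the equation U = mk(U,e) has no finite solution.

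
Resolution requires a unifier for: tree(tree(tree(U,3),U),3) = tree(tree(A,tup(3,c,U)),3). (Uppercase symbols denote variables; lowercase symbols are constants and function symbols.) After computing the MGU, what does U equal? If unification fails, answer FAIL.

FAIL

Decompose tree/2: tree(tree(U,3),U) = tree(A,tup(3,c,U)),  3 = 3.
Decompose tree/2: tree(U,3) = A,  U = tup(3,c,U).
Bind A := tree(U,3); no other remaining equation mentions A.
Occurs check fails: U occurs in tup(3,c,U); the equation U = tup(3,c,U) has no finite solution.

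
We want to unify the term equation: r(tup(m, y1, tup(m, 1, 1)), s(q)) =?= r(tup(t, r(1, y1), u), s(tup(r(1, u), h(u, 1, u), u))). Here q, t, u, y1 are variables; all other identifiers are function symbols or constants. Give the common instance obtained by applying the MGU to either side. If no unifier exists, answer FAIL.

FAIL

Decompose r/2: tup(m, y1, tup(m, 1, 1)) =?= tup(t, r(1, y1), u),  s(q) =?= s(tup(r(1, u), h(u, 1, u), u)).
Decompose tup/3: m =?= t,  y1 =?= r(1, y1),  tup(m, 1, 1) =?= u.
Bind t := m; no other remaining equation mentions t.
Occurs check fails: y1 occurs in r(1, y1); the equation y1 =?= r(1, y1) has no finite solution.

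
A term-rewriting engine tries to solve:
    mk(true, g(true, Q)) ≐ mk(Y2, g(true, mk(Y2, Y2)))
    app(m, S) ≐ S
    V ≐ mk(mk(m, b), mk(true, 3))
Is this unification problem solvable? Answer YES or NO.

Decompose mk/2: true ≐ Y2,  g(true, Q) ≐ g(true, mk(Y2, Y2)).
Bind Y2 := true; substituting into the one remaining equation that mentions Y2 gives: g(true, Q) ≐ g(true, mk(true, true)).
Decompose g/2: true ≐ true,  Q ≐ mk(true, true).
Delete trivial equation true ≐ true.
Bind Q := mk(true, true); no other remaining equation mentions Q.
Occurs check fails: S occurs in app(m, S); the equation S ≐ app(m, S) has no finite solution.

NO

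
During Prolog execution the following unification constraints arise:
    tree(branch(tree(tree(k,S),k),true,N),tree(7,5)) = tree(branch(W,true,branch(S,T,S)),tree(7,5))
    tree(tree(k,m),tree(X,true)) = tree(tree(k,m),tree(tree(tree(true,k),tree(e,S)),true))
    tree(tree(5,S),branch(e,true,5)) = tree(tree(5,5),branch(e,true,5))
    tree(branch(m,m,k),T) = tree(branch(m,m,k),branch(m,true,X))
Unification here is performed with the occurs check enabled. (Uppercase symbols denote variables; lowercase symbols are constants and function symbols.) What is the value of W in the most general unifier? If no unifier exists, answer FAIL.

Decompose tree/2: branch(tree(tree(k,S),k),true,N) = branch(W,true,branch(S,T,S)),  tree(7,5) = tree(7,5).
Decompose branch/3: tree(tree(k,S),k) = W,  true = true,  N = branch(S,T,S).
Bind W := tree(tree(k,S),k); no other remaining equation mentions W.
Delete trivial equation true = true.
Bind N := branch(S,T,S); no other remaining equation mentions N.
Delete trivial equation tree(7,5) = tree(7,5).
Decompose tree/2: tree(k,m) = tree(k,m),  tree(X,true) = tree(tree(tree(true,k),tree(e,S)),true).
Delete trivial equation tree(k,m) = tree(k,m).
Decompose tree/2: X = tree(tree(true,k),tree(e,S)),  true = true.
Bind X := tree(tree(true,k),tree(e,S)); substituting into the one remaining equation that mentions X gives: tree(branch(m,m,k),T) = tree(branch(m,m,k),branch(m,true,tree(tree(true,k),tree(e,S)))).
Delete trivial equation true = true.
Decompose tree/2: tree(5,S) = tree(5,5),  branch(e,true,5) = branch(e,true,5).
Decompose tree/2: 5 = 5,  S = 5.
Delete trivial equation 5 = 5.
Bind S := 5; substituting into the one remaining equation that mentions S gives: tree(branch(m,m,k),T) = tree(branch(m,m,k),branch(m,true,tree(tree(true,k),tree(e,5)))). Substituting into the earlier bindings gives W := tree(tree(k,5),k), N := branch(5,T,5), X := tree(tree(true,k),tree(e,5)).
Delete trivial equation branch(e,true,5) = branch(e,true,5).
Decompose tree/2: branch(m,m,k) = branch(m,m,k),  T = branch(m,true,tree(tree(true,k),tree(e,5))).
Delete trivial equation branch(m,m,k) = branch(m,m,k).
Bind T := branch(m,true,tree(tree(true,k),tree(e,5))). Substituting into the earlier binding gives N := branch(5,branch(m,true,tree(tree(true,k),tree(e,5))),5).
MGU = { W = tree(tree(k,5),k), N = branch(5,branch(m,true,tree(tree(true,k),tree(e,5))),5), X = tree(tree(true,k),tree(e,5)), S = 5, T = branch(m,true,tree(tree(true,k),tree(e,5))) }, so W = tree(tree(k,5),k).

tree(tree(k,5),k)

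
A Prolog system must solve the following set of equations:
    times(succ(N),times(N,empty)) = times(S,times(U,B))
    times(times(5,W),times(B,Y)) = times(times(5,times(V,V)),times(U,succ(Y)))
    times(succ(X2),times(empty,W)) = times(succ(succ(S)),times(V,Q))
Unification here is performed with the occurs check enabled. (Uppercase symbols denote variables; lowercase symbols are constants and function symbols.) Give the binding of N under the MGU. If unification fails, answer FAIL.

Decompose times/2: succ(N) = S,  times(N,empty) = times(U,B).
Bind S := succ(N); substituting into the one remaining equation that mentions S gives: times(succ(X2),times(empty,W)) = times(succ(succ(succ(N))),times(V,Q)).
Decompose times/2: N = U,  empty = B.
Bind N := U; substituting into the one remaining equation that mentions N gives: times(succ(X2),times(empty,W)) = times(succ(succ(succ(U))),times(V,Q)). Substituting into the earlier binding gives S := succ(U).
Bind B := empty; substituting into the one remaining equation that mentions B gives: times(times(5,W),times(empty,Y)) = times(times(5,times(V,V)),times(U,succ(Y))).
Decompose times/2: times(5,W) = times(5,times(V,V)),  times(empty,Y) = times(U,succ(Y)).
Decompose times/2: 5 = 5,  W = times(V,V).
Delete trivial equation 5 = 5.
Bind W := times(V,V); substituting into the one remaining equation that mentions W gives: times(succ(X2),times(empty,times(V,V))) = times(succ(succ(succ(U))),times(V,Q)).
Decompose times/2: empty = U,  Y = succ(Y).
Bind U := empty; substituting into the one remaining equation that mentions U gives: times(succ(X2),times(empty,times(V,V))) = times(succ(succ(succ(empty))),times(V,Q)). Substituting into the earlier bindings gives S := succ(empty), N := empty.
Occurs check fails: Y occurs in succ(Y); the equation Y = succ(Y) has no finite solution.

FAIL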